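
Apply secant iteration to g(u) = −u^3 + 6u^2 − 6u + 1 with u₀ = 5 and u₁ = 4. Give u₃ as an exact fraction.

2903/599

g(5) = −4, g(4) = 9. u₂ = 4 − 9·(4 − 5)/(9 − (−4)) = 61/13.
g(4) = 9, g(61/13) = 3600/2197. u₃ = (61/13) − (3600/2197)·((61/13) − 4)/((3600/2197) − 9) = 2903/599.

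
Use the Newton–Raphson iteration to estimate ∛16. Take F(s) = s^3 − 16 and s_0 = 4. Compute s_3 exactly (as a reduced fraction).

F'(s) = 3s^2.
F(4) = 48, F'(4) = 48, so s_1 = 4 − 48/48 = 3.
F(3) = 11, F'(3) = 27, so s_2 = 3 − 11/27 = 70/27.
F(70/27) = 28072/19683, F'(70/27) = 4900/243, so s_3 = (70/27) − (28072/19683)/(4900/243) = 250232/99225.

250232/99225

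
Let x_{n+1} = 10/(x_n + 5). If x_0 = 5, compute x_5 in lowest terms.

x_1 = 10/(5 + 5) = 1.
x_2 = 10/(1 + 5) = 5/3.
x_3 = 10/(5/3 + 5) = 3/2.
x_4 = 10/(3/2 + 5) = 20/13.
x_5 = 10/(20/13 + 5) = 26/17.

26/17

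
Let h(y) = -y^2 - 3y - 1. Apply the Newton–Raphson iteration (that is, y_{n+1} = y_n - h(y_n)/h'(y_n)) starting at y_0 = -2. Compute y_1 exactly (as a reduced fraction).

h'(y) = -2y - 3.
h(-2) = 1, h'(-2) = 1, so y_1 = (-2) - 1/1 = -3.

-3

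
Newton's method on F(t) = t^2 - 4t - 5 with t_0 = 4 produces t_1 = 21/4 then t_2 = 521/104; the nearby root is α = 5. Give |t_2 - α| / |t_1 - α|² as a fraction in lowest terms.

2/13

t_1 - α = 21/4 - 5 = 1/4, so |t_1 - α| = 1/4.
t_2 - α = 521/104 - 5 = 1/104, so |t_2 - α| = 1/104.
|t_1 - α|² = 1/16.
Ratio = (1/104) / (1/16) = 2/13.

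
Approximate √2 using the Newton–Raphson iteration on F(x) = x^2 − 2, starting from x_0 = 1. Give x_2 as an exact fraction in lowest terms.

17/12

F'(x) = 2x.
F(1) = −1, F'(1) = 2, so x_1 = 1 − (−1)/2 = 3/2.
F(3/2) = 1/4, F'(3/2) = 3, so x_2 = (3/2) − (1/4)/3 = 17/12.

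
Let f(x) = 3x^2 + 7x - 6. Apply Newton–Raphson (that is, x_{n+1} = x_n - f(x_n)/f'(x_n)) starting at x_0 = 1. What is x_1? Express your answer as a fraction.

f'(x) = 6x + 7.
f(1) = 4, f'(1) = 13, so x_1 = 1 - 4/13 = 9/13.

9/13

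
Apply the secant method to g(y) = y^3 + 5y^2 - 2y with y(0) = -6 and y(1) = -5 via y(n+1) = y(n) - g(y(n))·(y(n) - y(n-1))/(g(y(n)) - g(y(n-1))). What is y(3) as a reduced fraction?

g(-6) = -24, g(-5) = 10. y(2) = (-5) - 10·((-5) - (-6))/(10 - (-24)) = -90/17.
g(-5) = 10, g(-90/17) = 11520/4913. y(3) = (-90/17) - (11520/4913)·((-90/17) - (-5))/((11520/4913) - 10) = -20250/3761.

-20250/3761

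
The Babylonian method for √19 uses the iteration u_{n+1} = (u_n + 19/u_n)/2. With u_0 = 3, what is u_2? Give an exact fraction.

367/84

u_1 = (3 + 19/3)/2 = 14/3.
u_2 = (14/3 + 19/(14/3))/2 = 367/84.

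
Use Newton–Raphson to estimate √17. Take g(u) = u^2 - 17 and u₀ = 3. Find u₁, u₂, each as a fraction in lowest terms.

u₁ = 13/3, u₂ = 161/39

g'(u) = 2u.
g(3) = -8, g'(3) = 6, so u₁ = 3 - (-8)/6 = 13/3.
g(13/3) = 16/9, g'(13/3) = 26/3, so u₂ = (13/3) - (16/9)/(26/3) = 161/39.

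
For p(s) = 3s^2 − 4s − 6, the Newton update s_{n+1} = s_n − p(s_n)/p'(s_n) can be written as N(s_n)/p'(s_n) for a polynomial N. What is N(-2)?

18

p'(s) = 6s − 4.
N(s) = s·p'(s) − p(s) = s·(6s − 4) − (3s^2 − 4s − 6) = 3s^2 + 6.
N(-2) = 18.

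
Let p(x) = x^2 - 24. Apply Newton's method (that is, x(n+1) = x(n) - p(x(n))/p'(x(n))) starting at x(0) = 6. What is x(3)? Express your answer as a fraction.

4801/980

p'(x) = 2x.
p(6) = 12, p'(6) = 12, so x(1) = 6 - 12/12 = 5.
p(5) = 1, p'(5) = 10, so x(2) = 5 - 1/10 = 49/10.
p(49/10) = 1/100, p'(49/10) = 49/5, so x(3) = (49/10) - (1/100)/(49/5) = 4801/980.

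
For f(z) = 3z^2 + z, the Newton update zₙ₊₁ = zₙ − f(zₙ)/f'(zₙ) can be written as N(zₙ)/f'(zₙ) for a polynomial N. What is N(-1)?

3

f'(z) = 6z + 1.
N(z) = z·f'(z) − f(z) = z·(6z + 1) − (3z^2 + z) = 3z^2.
N(-1) = 3.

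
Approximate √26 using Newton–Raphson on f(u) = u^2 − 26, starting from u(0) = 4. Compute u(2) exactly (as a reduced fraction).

f'(u) = 2u.
f(4) = −10, f'(4) = 8, so u(1) = 4 − (−10)/8 = 21/4.
f(21/4) = 25/16, f'(21/4) = 21/2, so u(2) = (21/4) − (25/16)/(21/2) = 857/168.

857/168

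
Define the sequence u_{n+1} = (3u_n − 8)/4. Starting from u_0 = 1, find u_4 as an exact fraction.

u_1 = (3·1 − 8)/4 = −5/4.
u_2 = (3·(−5/4) − 8)/4 = −47/16.
u_3 = (3·(−47/16) − 8)/4 = −269/64.
u_4 = (3·(−269/64) − 8)/4 = −1319/256.

−1319/256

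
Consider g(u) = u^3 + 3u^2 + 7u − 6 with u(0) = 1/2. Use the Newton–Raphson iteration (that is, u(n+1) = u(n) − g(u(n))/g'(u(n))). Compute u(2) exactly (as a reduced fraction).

622082/968317

g'(u) = 3u^2 + 6u + 7.
g(1/2) = −13/8, g'(1/2) = 43/4, so u(1) = (1/2) − (−13/8)/(43/4) = 28/43.
g(28/43) = 8450/79507, g'(28/43) = 22519/1849, so u(2) = (28/43) − (8450/79507)/(22519/1849) = 622082/968317.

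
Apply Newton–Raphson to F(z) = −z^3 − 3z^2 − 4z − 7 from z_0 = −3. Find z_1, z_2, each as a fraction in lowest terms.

z_1 = −34/13, z_2 = −48903/19396

F'(z) = −3z^2 − 6z − 4.
F(−3) = 5, F'(−3) = −13, so z_1 = (−3) − 5/(−13) = −34/13.
F(−34/13) = 1825/2197, F'(−34/13) = −1492/169, so z_2 = (−34/13) − (1825/2197)/(−1492/169) = −48903/19396.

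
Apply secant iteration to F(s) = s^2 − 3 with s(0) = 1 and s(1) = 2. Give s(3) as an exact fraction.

19/11

F(1) = −2, F(2) = 1. s(2) = 2 − 1·(2 − 1)/(1 − (−2)) = 5/3.
F(2) = 1, F(5/3) = −2/9. s(3) = (5/3) − (−2/9)·((5/3) − 2)/((−2/9) − 1) = 19/11.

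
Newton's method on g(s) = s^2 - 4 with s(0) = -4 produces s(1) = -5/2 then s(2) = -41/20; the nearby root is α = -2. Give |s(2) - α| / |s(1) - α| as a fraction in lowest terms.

s(1) - α = -5/2 - (-2) = -5/2 + 2 = -1/2, so |s(1) - α| = 1/2.
s(2) - α = -41/20 - (-2) = -41/20 + 2 = -1/20, so |s(2) - α| = 1/20.
Ratio = (1/20) / (1/2) = 1/10.

1/10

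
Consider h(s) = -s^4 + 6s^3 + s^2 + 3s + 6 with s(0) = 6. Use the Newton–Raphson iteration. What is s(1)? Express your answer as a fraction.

422/67

h'(s) = -4s^3 + 18s^2 + 2s + 3.
h(6) = 60, h'(6) = -201, so s(1) = 6 - 60/(-201) = 422/67.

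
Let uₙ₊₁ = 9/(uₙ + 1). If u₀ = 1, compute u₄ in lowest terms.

u₁ = 9/(1 + 1) = 9/2.
u₂ = 9/(9/2 + 1) = 18/11.
u₃ = 9/(18/11 + 1) = 99/29.
u₄ = 9/(99/29 + 1) = 261/128.

261/128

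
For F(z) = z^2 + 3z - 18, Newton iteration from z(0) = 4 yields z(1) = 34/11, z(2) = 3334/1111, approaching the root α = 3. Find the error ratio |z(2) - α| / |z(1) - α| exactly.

1/101

z(1) - α = 34/11 - 3 = 1/11, so |z(1) - α| = 1/11.
z(2) - α = 3334/1111 - 3 = 1/1111, so |z(2) - α| = 1/1111.
Ratio = (1/1111) / (1/11) = 1/101.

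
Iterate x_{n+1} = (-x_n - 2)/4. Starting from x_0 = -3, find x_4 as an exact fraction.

x_1 = (-(-3) - 2)/4 = 1/4.
x_2 = (-(1/4) - 2)/4 = -9/16.
x_3 = (-(-9/16) - 2)/4 = -23/64.
x_4 = (-(-23/64) - 2)/4 = -105/256.

-105/256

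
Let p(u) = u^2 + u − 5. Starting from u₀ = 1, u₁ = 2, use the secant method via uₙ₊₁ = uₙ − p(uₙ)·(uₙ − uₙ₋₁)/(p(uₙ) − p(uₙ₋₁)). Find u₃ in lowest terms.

34/19

p(1) = −3, p(2) = 1. u₂ = 2 − 1·(2 − 1)/(1 − (−3)) = 7/4.
p(2) = 1, p(7/4) = −3/16. u₃ = (7/4) − (−3/16)·((7/4) − 2)/((−3/16) − 1) = 34/19.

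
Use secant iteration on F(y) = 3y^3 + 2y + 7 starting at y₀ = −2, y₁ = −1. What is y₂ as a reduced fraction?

−25/23

F(−2) = −21, F(−1) = 2. y₂ = (−1) − 2·((−1) − (−2))/(2 − (−21)) = −25/23.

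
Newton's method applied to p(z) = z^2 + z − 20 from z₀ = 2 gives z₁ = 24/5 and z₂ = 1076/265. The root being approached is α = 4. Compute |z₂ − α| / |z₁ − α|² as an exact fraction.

z₁ − α = 24/5 − 4 = 4/5, so |z₁ − α| = 4/5.
z₂ − α = 1076/265 − 4 = 16/265, so |z₂ − α| = 16/265.
|z₁ − α|² = 16/25.
Ratio = (16/265) / (16/25) = 5/53.

5/53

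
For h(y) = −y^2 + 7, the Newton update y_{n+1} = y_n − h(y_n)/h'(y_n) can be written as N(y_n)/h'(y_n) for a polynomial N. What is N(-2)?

−11

h'(y) = −2y.
N(y) = y·h'(y) − h(y) = y·(−2y) − (−y^2 + 7) = −y^2 − 7.
N(-2) = −11.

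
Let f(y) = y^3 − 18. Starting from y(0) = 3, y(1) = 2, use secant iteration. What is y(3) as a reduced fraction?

f(3) = 9, f(2) = −10. y(2) = 2 − (−10)·(2 − 3)/((−10) − 9) = 48/19.
f(2) = −10, f(48/19) = −12870/6859. y(3) = (48/19) − (−12870/6859)·((48/19) − 2)/((−12870/6859) − (−10)) = 7377/2786.

7377/2786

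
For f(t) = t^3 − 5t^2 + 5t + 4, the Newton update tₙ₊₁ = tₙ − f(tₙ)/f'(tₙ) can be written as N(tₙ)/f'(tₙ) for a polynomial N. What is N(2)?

−8

f'(t) = 3t^2 − 10t + 5.
N(t) = t·f'(t) − f(t) = t·(3t^2 − 10t + 5) − (t^3 − 5t^2 + 5t + 4) = 2t^3 − 5t^2 − 4.
N(2) = −8.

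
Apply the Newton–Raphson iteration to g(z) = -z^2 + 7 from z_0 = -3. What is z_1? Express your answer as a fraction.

g'(z) = -2z.
g(-3) = -2, g'(-3) = 6, so z_1 = (-3) - (-2)/6 = -8/3.

-8/3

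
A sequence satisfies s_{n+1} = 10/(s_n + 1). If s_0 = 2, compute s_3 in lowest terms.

s_1 = 10/(2 + 1) = 10/3.
s_2 = 10/(10/3 + 1) = 30/13.
s_3 = 10/(30/13 + 1) = 130/43.

130/43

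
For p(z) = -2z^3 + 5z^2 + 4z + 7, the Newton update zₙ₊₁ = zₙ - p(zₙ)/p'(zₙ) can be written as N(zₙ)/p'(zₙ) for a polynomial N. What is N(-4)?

329

p'(z) = -6z^2 + 10z + 4.
N(z) = z·p'(z) - p(z) = z·(-6z^2 + 10z + 4) - (-2z^3 + 5z^2 + 4z + 7) = -4z^3 + 5z^2 - 7.
N(-4) = 329.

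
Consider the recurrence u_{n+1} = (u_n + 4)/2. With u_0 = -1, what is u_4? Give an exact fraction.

59/16

u_1 = ((-1) + 4)/2 = 3/2.
u_2 = ((3/2) + 4)/2 = 11/4.
u_3 = ((11/4) + 4)/2 = 27/8.
u_4 = ((27/8) + 4)/2 = 59/16.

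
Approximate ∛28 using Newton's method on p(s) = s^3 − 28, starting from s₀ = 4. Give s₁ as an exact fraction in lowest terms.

p'(s) = 3s^2.
p(4) = 36, p'(4) = 48, so s₁ = 4 − 36/48 = 13/4.

13/4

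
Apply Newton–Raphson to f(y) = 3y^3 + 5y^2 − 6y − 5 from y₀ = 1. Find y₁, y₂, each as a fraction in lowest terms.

f'(y) = 9y^2 + 10y − 6.
f(1) = −3, f'(1) = 13, so y₁ = 1 − (−3)/13 = 16/13.
f(16/13) = 1719/2197, f'(16/13) = 3370/169, so y₂ = (16/13) − (1719/2197)/(3370/169) = 52201/43810.

y₁ = 16/13, y₂ = 52201/43810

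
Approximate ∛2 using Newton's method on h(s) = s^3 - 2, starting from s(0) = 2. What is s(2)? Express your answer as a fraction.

h'(s) = 3s^2.
h(2) = 6, h'(2) = 12, so s(1) = 2 - 6/12 = 3/2.
h(3/2) = 11/8, h'(3/2) = 27/4, so s(2) = (3/2) - (11/8)/(27/4) = 35/27.

35/27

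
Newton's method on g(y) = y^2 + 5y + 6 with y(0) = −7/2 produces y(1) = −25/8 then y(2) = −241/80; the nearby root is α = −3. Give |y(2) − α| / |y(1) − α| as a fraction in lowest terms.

1/10

y(1) − α = −25/8 − (−3) = −25/8 + 3 = −1/8, so |y(1) − α| = 1/8.
y(2) − α = −241/80 − (−3) = −241/80 + 3 = −1/80, so |y(2) − α| = 1/80.
Ratio = (1/80) / (1/8) = 1/10.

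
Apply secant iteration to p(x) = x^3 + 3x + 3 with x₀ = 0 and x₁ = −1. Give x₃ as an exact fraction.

p(0) = 3, p(−1) = −1. x₂ = (−1) − (−1)·((−1) − 0)/((−1) − 3) = −3/4.
p(−1) = −1, p(−3/4) = 21/64. x₃ = (−3/4) − (21/64)·((−3/4) − (−1))/((21/64) − (−1)) = −69/85.

−69/85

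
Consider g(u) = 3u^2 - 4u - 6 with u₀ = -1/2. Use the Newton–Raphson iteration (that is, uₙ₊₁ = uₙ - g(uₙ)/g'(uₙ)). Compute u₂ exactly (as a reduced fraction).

-6891/7672

g'(u) = 6u - 4.
g(-1/2) = -13/4, g'(-1/2) = -7, so u₁ = (-1/2) - (-13/4)/(-7) = -27/28.
g(-27/28) = 507/784, g'(-27/28) = -137/14, so u₂ = (-27/28) - (507/784)/(-137/14) = -6891/7672.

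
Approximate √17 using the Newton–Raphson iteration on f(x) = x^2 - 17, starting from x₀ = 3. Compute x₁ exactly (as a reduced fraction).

f'(x) = 2x.
f(3) = -8, f'(3) = 6, so x₁ = 3 - (-8)/6 = 13/3.

13/3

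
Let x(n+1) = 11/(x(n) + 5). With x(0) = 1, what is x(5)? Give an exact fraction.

x(1) = 11/(1 + 5) = 11/6.
x(2) = 11/(11/6 + 5) = 66/41.
x(3) = 11/(66/41 + 5) = 451/271.
x(4) = 11/(451/271 + 5) = 2981/1806.
x(5) = 11/(2981/1806 + 5) = 19866/12011.

19866/12011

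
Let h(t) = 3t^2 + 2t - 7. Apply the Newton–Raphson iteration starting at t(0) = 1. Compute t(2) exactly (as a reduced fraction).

187/152

h'(t) = 6t + 2.
h(1) = -2, h'(1) = 8, so t(1) = 1 - (-2)/8 = 5/4.
h(5/4) = 3/16, h'(5/4) = 19/2, so t(2) = (5/4) - (3/16)/(19/2) = 187/152.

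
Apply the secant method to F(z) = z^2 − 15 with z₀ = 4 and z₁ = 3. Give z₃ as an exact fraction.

F(4) = 1, F(3) = −6. z₂ = 3 − (−6)·(3 − 4)/((−6) − 1) = 27/7.
F(3) = −6, F(27/7) = −6/49. z₃ = (27/7) − (−6/49)·((27/7) − 3)/((−6/49) − (−6)) = 31/8.

31/8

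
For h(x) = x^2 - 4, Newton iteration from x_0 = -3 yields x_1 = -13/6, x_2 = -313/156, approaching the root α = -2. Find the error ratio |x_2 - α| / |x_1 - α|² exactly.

x_1 - α = -13/6 - (-2) = -13/6 + 2 = -1/6, so |x_1 - α| = 1/6.
x_2 - α = -313/156 - (-2) = -313/156 + 2 = -1/156, so |x_2 - α| = 1/156.
|x_1 - α|² = 1/36.
Ratio = (1/156) / (1/36) = 3/13.

3/13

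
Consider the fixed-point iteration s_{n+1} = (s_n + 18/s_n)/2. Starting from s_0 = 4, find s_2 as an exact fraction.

577/136

s_1 = (4 + 18/4)/2 = 17/4.
s_2 = (17/4 + 18/(17/4))/2 = 577/136.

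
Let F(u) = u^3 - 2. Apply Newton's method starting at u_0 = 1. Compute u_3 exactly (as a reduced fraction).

1126819/894348

F'(u) = 3u^2.
F(1) = -1, F'(1) = 3, so u_1 = 1 - (-1)/3 = 4/3.
F(4/3) = 10/27, F'(4/3) = 16/3, so u_2 = (4/3) - (10/27)/(16/3) = 91/72.
F(91/72) = 7075/373248, F'(91/72) = 8281/1728, so u_3 = (91/72) - (7075/373248)/(8281/1728) = 1126819/894348.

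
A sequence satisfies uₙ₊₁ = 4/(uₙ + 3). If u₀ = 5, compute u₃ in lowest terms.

u₁ = 4/(5 + 3) = 1/2.
u₂ = 4/(1/2 + 3) = 8/7.
u₃ = 4/(8/7 + 3) = 28/29.

28/29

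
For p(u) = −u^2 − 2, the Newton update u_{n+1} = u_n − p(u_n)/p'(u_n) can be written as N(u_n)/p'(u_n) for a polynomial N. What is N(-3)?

p'(u) = −2u.
N(u) = u·p'(u) − p(u) = u·(−2u) − (−u^2 − 2) = −u^2 + 2.
N(-3) = −7.

−7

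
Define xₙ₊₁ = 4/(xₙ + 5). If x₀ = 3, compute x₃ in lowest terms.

x₁ = 4/(3 + 5) = 1/2.
x₂ = 4/(1/2 + 5) = 8/11.
x₃ = 4/(8/11 + 5) = 44/63.

44/63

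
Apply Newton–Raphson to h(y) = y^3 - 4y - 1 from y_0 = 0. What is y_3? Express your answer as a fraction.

-878133/3455833

h'(y) = 3y^2 - 4.
h(0) = -1, h'(0) = -4, so y_1 = 0 - (-1)/(-4) = -1/4.
h(-1/4) = -1/64, h'(-1/4) = -61/16, so y_2 = (-1/4) - (-1/64)/(-61/16) = -31/122.
h(-31/122) = -23/1815848, h'(-31/122) = -56653/14884, so y_3 = (-31/122) - (-23/1815848)/(-56653/14884) = -878133/3455833.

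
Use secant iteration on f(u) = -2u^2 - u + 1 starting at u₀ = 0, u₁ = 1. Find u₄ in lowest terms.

f(0) = 1, f(1) = -2. u₂ = 1 - (-2)·(1 - 0)/((-2) - 1) = 1/3.
f(1) = -2, f(1/3) = 4/9. u₃ = (1/3) - (4/9)·((1/3) - 1)/((4/9) - (-2)) = 5/11.
f(1/3) = 4/9, f(5/11) = 16/121. u₄ = (5/11) - (16/121)·((5/11) - (1/3))/((16/121) - (4/9)) = 43/85.

43/85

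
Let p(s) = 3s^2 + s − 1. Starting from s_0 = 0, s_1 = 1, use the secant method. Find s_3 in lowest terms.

p(0) = −1, p(1) = 3. s_2 = 1 − 3·(1 − 0)/(3 − (−1)) = 1/4.
p(1) = 3, p(1/4) = −9/16. s_3 = (1/4) − (−9/16)·((1/4) − 1)/((−9/16) − 3) = 7/19.

7/19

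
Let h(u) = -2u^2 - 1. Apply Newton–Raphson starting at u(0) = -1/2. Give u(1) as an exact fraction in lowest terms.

h'(u) = -4u.
h(-1/2) = -3/2, h'(-1/2) = 2, so u(1) = (-1/2) - (-3/2)/2 = 1/4.

1/4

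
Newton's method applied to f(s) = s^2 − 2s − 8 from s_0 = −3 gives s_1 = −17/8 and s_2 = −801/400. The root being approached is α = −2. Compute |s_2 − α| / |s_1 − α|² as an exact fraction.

4/25

s_1 − α = −17/8 − (−2) = −17/8 + 2 = −1/8, so |s_1 − α| = 1/8.
s_2 − α = −801/400 − (−2) = −801/400 + 2 = −1/400, so |s_2 − α| = 1/400.
|s_1 − α|² = 1/64.
Ratio = (1/400) / (1/64) = 4/25.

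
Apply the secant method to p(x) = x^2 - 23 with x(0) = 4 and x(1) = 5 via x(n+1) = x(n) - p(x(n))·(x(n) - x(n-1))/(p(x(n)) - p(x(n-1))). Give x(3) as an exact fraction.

211/44

p(4) = -7, p(5) = 2. x(2) = 5 - 2·(5 - 4)/(2 - (-7)) = 43/9.
p(5) = 2, p(43/9) = -14/81. x(3) = (43/9) - (-14/81)·((43/9) - 5)/((-14/81) - 2) = 211/44.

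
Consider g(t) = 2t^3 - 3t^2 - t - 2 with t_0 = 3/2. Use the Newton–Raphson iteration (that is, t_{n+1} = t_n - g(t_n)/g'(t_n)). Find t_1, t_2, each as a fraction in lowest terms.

t_1 = 5/2, t_2 = 183/86

g'(t) = 6t^2 - 6t - 1.
g(3/2) = -7/2, g'(3/2) = 7/2, so t_1 = (3/2) - (-7/2)/(7/2) = 5/2.
g(5/2) = 8, g'(5/2) = 43/2, so t_2 = (5/2) - 8/(43/2) = 183/86.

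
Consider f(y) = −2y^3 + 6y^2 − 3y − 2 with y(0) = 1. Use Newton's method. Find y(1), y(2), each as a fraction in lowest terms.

y(1) = 4/3, y(2) = 86/63

f'(y) = −6y^2 + 12y − 3.
f(1) = −1, f'(1) = 3, so y(1) = 1 − (−1)/3 = 4/3.
f(4/3) = −2/27, f'(4/3) = 7/3, so y(2) = (4/3) − (−2/27)/(7/3) = 86/63.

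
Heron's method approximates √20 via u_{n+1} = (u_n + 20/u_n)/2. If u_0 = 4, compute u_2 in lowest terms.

u_1 = (4 + 20/4)/2 = 9/2.
u_2 = (9/2 + 20/(9/2))/2 = 161/36.

161/36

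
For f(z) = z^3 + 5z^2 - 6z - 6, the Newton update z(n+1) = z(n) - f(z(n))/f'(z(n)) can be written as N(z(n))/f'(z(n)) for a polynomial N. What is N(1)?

13

f'(z) = 3z^2 + 10z - 6.
N(z) = z·f'(z) - f(z) = z·(3z^2 + 10z - 6) - (z^3 + 5z^2 - 6z - 6) = 2z^3 + 5z^2 + 6.
N(1) = 13.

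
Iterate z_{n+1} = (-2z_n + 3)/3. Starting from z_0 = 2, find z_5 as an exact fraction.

101/243

z_1 = (-2·2 + 3)/3 = -1/3.
z_2 = (-2·(-1/3) + 3)/3 = 11/9.
z_3 = (-2·(11/9) + 3)/3 = 5/27.
z_4 = (-2·(5/27) + 3)/3 = 71/81.
z_5 = (-2·(71/81) + 3)/3 = 101/243.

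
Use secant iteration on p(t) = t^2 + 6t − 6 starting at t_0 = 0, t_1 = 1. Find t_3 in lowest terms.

48/55

p(0) = −6, p(1) = 1. t_2 = 1 − 1·(1 − 0)/(1 − (−6)) = 6/7.
p(1) = 1, p(6/7) = −6/49. t_3 = (6/7) − (−6/49)·((6/7) − 1)/((−6/49) − 1) = 48/55.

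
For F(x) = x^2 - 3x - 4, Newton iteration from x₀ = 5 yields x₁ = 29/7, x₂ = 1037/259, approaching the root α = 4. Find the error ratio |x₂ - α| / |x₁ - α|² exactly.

7/37

x₁ - α = 29/7 - 4 = 1/7, so |x₁ - α| = 1/7.
x₂ - α = 1037/259 - 4 = 1/259, so |x₂ - α| = 1/259.
|x₁ - α|² = 1/49.
Ratio = (1/259) / (1/49) = 7/37.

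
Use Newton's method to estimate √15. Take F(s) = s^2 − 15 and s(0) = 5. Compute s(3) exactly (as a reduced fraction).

F'(s) = 2s.
F(5) = 10, F'(5) = 10, so s(1) = 5 − 10/10 = 4.
F(4) = 1, F'(4) = 8, so s(2) = 4 − 1/8 = 31/8.
F(31/8) = 1/64, F'(31/8) = 31/4, so s(3) = (31/8) − (1/64)/(31/4) = 1921/496.

1921/496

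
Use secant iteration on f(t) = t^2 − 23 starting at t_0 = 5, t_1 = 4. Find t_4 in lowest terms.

16325/3404

f(5) = 2, f(4) = −7. t_2 = 4 − (−7)·(4 − 5)/((−7) − 2) = 43/9.
f(4) = −7, f(43/9) = −14/81. t_3 = (43/9) − (−14/81)·((43/9) − 4)/((−14/81) − (−7)) = 379/79.
f(43/9) = −14/81, f(379/79) = 98/6241. t_4 = (379/79) − (98/6241)·((379/79) − (43/9))/((98/6241) − (−14/81)) = 16325/3404.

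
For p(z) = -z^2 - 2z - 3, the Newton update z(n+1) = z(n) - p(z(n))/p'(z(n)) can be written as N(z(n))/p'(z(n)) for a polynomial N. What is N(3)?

p'(z) = -2z - 2.
N(z) = z·p'(z) - p(z) = z·(-2z - 2) - (-z^2 - 2z - 3) = -z^2 + 3.
N(3) = -6.

-6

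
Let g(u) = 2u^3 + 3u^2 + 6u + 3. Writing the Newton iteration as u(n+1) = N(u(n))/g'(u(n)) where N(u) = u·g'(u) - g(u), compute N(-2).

-23

g'(u) = 6u^2 + 6u + 6.
N(u) = u·g'(u) - g(u) = u·(6u^2 + 6u + 6) - (2u^3 + 3u^2 + 6u + 3) = 4u^3 + 3u^2 - 3.
N(-2) = -23.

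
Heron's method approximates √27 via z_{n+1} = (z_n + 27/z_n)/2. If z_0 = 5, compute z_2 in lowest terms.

z_1 = (5 + 27/5)/2 = 26/5.
z_2 = (26/5 + 27/(26/5))/2 = 1351/260.

1351/260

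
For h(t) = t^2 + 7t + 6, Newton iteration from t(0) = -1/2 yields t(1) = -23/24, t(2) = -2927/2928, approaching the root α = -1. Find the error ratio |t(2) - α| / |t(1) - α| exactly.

1/122

t(1) - α = -23/24 - (-1) = -23/24 + 1 = 1/24, so |t(1) - α| = 1/24.
t(2) - α = -2927/2928 - (-1) = -2927/2928 + 1 = 1/2928, so |t(2) - α| = 1/2928.
Ratio = (1/2928) / (1/24) = 1/122.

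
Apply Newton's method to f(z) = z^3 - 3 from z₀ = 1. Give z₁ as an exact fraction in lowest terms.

f'(z) = 3z^2.
f(1) = -2, f'(1) = 3, so z₁ = 1 - (-2)/3 = 5/3.

5/3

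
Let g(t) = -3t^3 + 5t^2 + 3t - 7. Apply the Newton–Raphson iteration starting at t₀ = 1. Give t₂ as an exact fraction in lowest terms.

g'(t) = -9t^2 + 10t + 3.
g(1) = -2, g'(1) = 4, so t₁ = 1 - (-2)/4 = 3/2.
g(3/2) = -11/8, g'(3/2) = -9/4, so t₂ = (3/2) - (-11/8)/(-9/4) = 8/9.

8/9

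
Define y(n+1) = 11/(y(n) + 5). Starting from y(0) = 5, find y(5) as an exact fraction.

30206/18295

y(1) = 11/(5 + 5) = 11/10.
y(2) = 11/(11/10 + 5) = 110/61.
y(3) = 11/(110/61 + 5) = 671/415.
y(4) = 11/(671/415 + 5) = 4565/2746.
y(5) = 11/(4565/2746 + 5) = 30206/18295.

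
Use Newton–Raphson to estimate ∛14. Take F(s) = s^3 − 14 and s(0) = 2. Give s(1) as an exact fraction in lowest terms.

F'(s) = 3s^2.
F(2) = −6, F'(2) = 12, so s(1) = 2 − (−6)/12 = 5/2.

5/2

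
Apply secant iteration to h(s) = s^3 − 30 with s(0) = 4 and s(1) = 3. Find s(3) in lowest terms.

h(4) = 34, h(3) = −3. s(2) = 3 − (−3)·(3 − 4)/((−3) − 34) = 114/37.
h(3) = −3, h(114/37) = −38046/50653. s(3) = (114/37) − (−38046/50653)·((114/37) − 3)/((−38046/50653) − (−3)) = 39340/12657.

39340/12657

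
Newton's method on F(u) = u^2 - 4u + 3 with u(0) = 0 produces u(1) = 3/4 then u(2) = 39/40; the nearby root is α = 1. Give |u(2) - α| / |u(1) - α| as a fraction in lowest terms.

1/10

u(1) - α = 3/4 - 1 = -1/4, so |u(1) - α| = 1/4.
u(2) - α = 39/40 - 1 = -1/40, so |u(2) - α| = 1/40.
Ratio = (1/40) / (1/4) = 1/10.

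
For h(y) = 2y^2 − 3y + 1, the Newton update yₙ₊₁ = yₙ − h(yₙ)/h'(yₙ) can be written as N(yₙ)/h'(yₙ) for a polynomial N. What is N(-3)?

17

h'(y) = 4y − 3.
N(y) = y·h'(y) − h(y) = y·(4y − 3) − (2y^2 − 3y + 1) = 2y^2 − 1.
N(-3) = 17.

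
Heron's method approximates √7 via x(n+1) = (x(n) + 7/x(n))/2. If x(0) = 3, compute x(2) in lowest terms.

127/48

x(1) = (3 + 7/3)/2 = 8/3.
x(2) = (8/3 + 7/(8/3))/2 = 127/48.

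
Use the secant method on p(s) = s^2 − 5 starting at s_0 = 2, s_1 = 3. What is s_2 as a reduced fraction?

p(2) = −1, p(3) = 4. s_2 = 3 − 4·(3 − 2)/(4 − (−1)) = 11/5.

11/5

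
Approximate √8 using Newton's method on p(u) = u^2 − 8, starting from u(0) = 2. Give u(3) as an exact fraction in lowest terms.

577/204

p'(u) = 2u.
p(2) = −4, p'(2) = 4, so u(1) = 2 − (−4)/4 = 3.
p(3) = 1, p'(3) = 6, so u(2) = 3 − 1/6 = 17/6.
p(17/6) = 1/36, p'(17/6) = 17/3, so u(3) = (17/6) − (1/36)/(17/3) = 577/204.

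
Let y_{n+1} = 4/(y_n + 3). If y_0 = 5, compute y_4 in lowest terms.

116/115

y_1 = 4/(5 + 3) = 1/2.
y_2 = 4/(1/2 + 3) = 8/7.
y_3 = 4/(8/7 + 3) = 28/29.
y_4 = 4/(28/29 + 3) = 116/115.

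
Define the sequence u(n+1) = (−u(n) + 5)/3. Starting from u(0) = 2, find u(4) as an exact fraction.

u(1) = (−2 + 5)/3 = 1.
u(2) = (−1 + 5)/3 = 4/3.
u(3) = (−(4/3) + 5)/3 = 11/9.
u(4) = (−(11/9) + 5)/3 = 34/27.

34/27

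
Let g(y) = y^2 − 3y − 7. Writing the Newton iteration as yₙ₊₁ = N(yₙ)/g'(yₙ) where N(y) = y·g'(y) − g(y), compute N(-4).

23

g'(y) = 2y − 3.
N(y) = y·g'(y) − g(y) = y·(2y − 3) − (y^2 − 3y − 7) = y^2 + 7.
N(-4) = 23.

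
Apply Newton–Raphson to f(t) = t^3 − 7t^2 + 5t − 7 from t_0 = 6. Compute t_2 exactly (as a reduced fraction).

3075211/481255

f'(t) = 3t^2 − 14t + 5.
f(6) = −13, f'(6) = 29, so t_1 = 6 − (−13)/29 = 187/29.
f(187/29) = 56108/24389, f'(187/29) = 33190/841, so t_2 = (187/29) − (56108/24389)/(33190/841) = 3075211/481255.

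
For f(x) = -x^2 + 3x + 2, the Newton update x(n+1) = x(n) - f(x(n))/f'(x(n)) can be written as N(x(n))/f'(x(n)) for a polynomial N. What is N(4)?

-18

f'(x) = -2x + 3.
N(x) = x·f'(x) - f(x) = x·(-2x + 3) - (-x^2 + 3x + 2) = -x^2 - 2.
N(4) = -18.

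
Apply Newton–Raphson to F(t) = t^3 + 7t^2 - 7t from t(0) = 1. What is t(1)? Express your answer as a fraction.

9/10

F'(t) = 3t^2 + 14t - 7.
F(1) = 1, F'(1) = 10, so t(1) = 1 - 1/10 = 9/10.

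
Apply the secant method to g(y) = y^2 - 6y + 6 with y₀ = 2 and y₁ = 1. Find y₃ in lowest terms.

14/11

g(2) = -2, g(1) = 1. y₂ = 1 - 1·(1 - 2)/(1 - (-2)) = 4/3.
g(1) = 1, g(4/3) = -2/9. y₃ = (4/3) - (-2/9)·((4/3) - 1)/((-2/9) - 1) = 14/11.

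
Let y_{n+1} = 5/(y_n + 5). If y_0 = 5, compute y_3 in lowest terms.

y_1 = 5/(5 + 5) = 1/2.
y_2 = 5/(1/2 + 5) = 10/11.
y_3 = 5/(10/11 + 5) = 11/13.

11/13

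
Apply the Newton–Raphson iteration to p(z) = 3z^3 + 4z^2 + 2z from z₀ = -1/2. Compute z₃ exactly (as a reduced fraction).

6800/29849

p'(z) = 9z^2 + 8z + 2.
p(-1/2) = -3/8, p'(-1/2) = 1/4, so z₁ = (-1/2) - (-3/8)/(1/4) = 1.
p(1) = 9, p'(1) = 19, so z₂ = 1 - 9/19 = 10/19.
p(10/19) = 17820/6859, p'(10/19) = 3142/361, so z₃ = (10/19) - (17820/6859)/(3142/361) = 6800/29849.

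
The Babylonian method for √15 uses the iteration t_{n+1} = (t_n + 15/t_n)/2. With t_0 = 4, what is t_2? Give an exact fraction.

t_1 = (4 + 15/4)/2 = 31/8.
t_2 = (31/8 + 15/(31/8))/2 = 1921/496.

1921/496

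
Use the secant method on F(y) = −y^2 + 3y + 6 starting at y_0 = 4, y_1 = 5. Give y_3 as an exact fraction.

83/19

F(4) = 2, F(5) = −4. y_2 = 5 − (−4)·(5 − 4)/((−4) − 2) = 13/3.
F(5) = −4, F(13/3) = 2/9. y_3 = (13/3) − (2/9)·((13/3) − 5)/((2/9) − (−4)) = 83/19.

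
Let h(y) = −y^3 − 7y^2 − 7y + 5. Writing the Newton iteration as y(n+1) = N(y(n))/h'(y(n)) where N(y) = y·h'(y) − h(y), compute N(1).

h'(y) = −3y^2 − 14y − 7.
N(y) = y·h'(y) − h(y) = y·(−3y^2 − 14y − 7) − (−y^3 − 7y^2 − 7y + 5) = −2y^3 − 7y^2 − 5.
N(1) = −14.

−14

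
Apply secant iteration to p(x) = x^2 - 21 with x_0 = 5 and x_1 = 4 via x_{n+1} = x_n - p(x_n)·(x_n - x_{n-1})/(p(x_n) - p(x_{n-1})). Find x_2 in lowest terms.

41/9

p(5) = 4, p(4) = -5. x_2 = 4 - (-5)·(4 - 5)/((-5) - 4) = 41/9.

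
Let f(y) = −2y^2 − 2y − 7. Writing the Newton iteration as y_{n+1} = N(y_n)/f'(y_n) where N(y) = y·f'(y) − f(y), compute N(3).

f'(y) = −4y − 2.
N(y) = y·f'(y) − f(y) = y·(−4y − 2) − (−2y^2 − 2y − 7) = −2y^2 + 7.
N(3) = −11.

−11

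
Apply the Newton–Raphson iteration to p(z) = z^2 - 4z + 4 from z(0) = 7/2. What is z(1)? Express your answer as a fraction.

11/4

p'(z) = 2z - 4.
p(7/2) = 9/4, p'(7/2) = 3, so z(1) = (7/2) - (9/4)/3 = 11/4.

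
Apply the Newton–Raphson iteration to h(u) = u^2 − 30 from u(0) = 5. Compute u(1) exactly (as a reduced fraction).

11/2

h'(u) = 2u.
h(5) = −5, h'(5) = 10, so u(1) = 5 − (−5)/10 = 11/2.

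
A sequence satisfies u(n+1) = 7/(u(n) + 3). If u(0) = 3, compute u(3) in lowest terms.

175/117

u(1) = 7/(3 + 3) = 7/6.
u(2) = 7/(7/6 + 3) = 42/25.
u(3) = 7/(42/25 + 3) = 175/117.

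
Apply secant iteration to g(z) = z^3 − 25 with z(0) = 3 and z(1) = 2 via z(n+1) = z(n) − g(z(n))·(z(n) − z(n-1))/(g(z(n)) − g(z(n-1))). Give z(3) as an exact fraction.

g(3) = 2, g(2) = −17. z(2) = 2 − (−17)·(2 − 3)/((−17) − 2) = 55/19.
g(2) = −17, g(55/19) = −5100/6859. z(3) = (55/19) − (−5100/6859)·((55/19) − 2)/((−5100/6859) − (−17)) = 19255/6559.

19255/6559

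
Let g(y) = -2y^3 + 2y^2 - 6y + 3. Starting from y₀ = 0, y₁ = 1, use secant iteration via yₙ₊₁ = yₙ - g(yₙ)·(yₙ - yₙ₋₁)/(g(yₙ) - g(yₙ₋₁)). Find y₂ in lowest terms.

1/2

g(0) = 3, g(1) = -3. y₂ = 1 - (-3)·(1 - 0)/((-3) - 3) = 1/2.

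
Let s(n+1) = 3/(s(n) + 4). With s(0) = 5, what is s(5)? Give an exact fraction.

s(1) = 3/(5 + 4) = 1/3.
s(2) = 3/(1/3 + 4) = 9/13.
s(3) = 3/(9/13 + 4) = 39/61.
s(4) = 3/(39/61 + 4) = 183/283.
s(5) = 3/(183/283 + 4) = 849/1315.

849/1315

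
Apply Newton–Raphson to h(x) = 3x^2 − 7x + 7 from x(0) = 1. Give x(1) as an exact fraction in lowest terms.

h'(x) = 6x − 7.
h(1) = 3, h'(1) = −1, so x(1) = 1 − 3/(−1) = 4.

4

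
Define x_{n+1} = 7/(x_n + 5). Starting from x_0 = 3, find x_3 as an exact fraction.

329/291

x_1 = 7/(3 + 5) = 7/8.
x_2 = 7/(7/8 + 5) = 56/47.
x_3 = 7/(56/47 + 5) = 329/291.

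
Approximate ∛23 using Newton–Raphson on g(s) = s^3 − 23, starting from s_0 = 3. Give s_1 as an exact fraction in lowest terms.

g'(s) = 3s^2.
g(3) = 4, g'(3) = 27, so s_1 = 3 − 4/27 = 77/27.

77/27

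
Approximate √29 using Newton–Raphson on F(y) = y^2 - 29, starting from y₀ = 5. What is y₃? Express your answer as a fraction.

528527/98145

F'(y) = 2y.
F(5) = -4, F'(5) = 10, so y₁ = 5 - (-4)/10 = 27/5.
F(27/5) = 4/25, F'(27/5) = 54/5, so y₂ = (27/5) - (4/25)/(54/5) = 727/135.
F(727/135) = 4/18225, F'(727/135) = 1454/135, so y₃ = (727/135) - (4/18225)/(1454/135) = 528527/98145.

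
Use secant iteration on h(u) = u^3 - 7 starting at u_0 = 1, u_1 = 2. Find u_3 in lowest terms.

h(1) = -6, h(2) = 1. u_2 = 2 - 1·(2 - 1)/(1 - (-6)) = 13/7.
h(2) = 1, h(13/7) = -204/343. u_3 = (13/7) - (-204/343)·((13/7) - 2)/((-204/343) - 1) = 1045/547.

1045/547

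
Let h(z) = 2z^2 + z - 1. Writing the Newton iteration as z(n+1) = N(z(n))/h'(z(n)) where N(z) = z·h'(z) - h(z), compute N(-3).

19

h'(z) = 4z + 1.
N(z) = z·h'(z) - h(z) = z·(4z + 1) - (2z^2 + z - 1) = 2z^2 + 1.
N(-3) = 19.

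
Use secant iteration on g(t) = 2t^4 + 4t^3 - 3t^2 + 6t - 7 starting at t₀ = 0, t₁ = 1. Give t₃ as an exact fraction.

5068/5797

g(0) = -7, g(1) = 2. t₂ = 1 - 2·(1 - 0)/(2 - (-7)) = 7/9.
g(1) = 2, g(7/9) = -10066/6561. t₃ = (7/9) - (-10066/6561)·((7/9) - 1)/((-10066/6561) - 2) = 5068/5797.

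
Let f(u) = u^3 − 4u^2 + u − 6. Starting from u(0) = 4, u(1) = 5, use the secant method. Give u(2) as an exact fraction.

53/13

f(4) = −2, f(5) = 24. u(2) = 5 − 24·(5 − 4)/(24 − (−2)) = 53/13.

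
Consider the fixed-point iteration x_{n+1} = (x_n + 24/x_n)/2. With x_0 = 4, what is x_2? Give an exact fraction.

x_1 = (4 + 24/4)/2 = 5.
x_2 = (5 + 24/5)/2 = 49/10.

49/10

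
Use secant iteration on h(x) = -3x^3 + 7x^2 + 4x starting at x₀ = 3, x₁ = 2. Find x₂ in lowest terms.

h(3) = -6, h(2) = 12. x₂ = 2 - 12·(2 - 3)/(12 - (-6)) = 8/3.

8/3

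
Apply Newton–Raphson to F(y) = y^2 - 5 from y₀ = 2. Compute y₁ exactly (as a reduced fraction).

9/4

F'(y) = 2y.
F(2) = -1, F'(2) = 4, so y₁ = 2 - (-1)/4 = 9/4.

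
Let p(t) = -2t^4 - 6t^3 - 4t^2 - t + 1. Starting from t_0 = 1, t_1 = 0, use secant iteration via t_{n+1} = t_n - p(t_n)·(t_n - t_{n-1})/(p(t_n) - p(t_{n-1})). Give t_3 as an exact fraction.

p(1) = -12, p(0) = 1. t_2 = 0 - 1·(0 - 1)/(1 - (-12)) = 1/13.
p(0) = 1, p(1/13) = 25608/28561. t_3 = (1/13) - (25608/28561)·((1/13) - 0)/((25608/28561) - 1) = 2197/2953.

2197/2953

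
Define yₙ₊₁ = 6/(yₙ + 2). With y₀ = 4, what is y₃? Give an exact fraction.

3/2

y₁ = 6/(4 + 2) = 1.
y₂ = 6/(1 + 2) = 2.
y₃ = 6/(2 + 2) = 3/2.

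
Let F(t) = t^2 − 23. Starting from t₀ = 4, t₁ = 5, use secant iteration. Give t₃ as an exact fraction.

F(4) = −7, F(5) = 2. t₂ = 5 − 2·(5 − 4)/(2 − (−7)) = 43/9.
F(5) = 2, F(43/9) = −14/81. t₃ = (43/9) − (−14/81)·((43/9) − 5)/((−14/81) − 2) = 211/44.

211/44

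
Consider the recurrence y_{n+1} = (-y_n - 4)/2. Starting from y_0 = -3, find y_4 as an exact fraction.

y_1 = (-(-3) - 4)/2 = -1/2.
y_2 = (-(-1/2) - 4)/2 = -7/4.
y_3 = (-(-7/4) - 4)/2 = -9/8.
y_4 = (-(-9/8) - 4)/2 = -23/16.

-23/16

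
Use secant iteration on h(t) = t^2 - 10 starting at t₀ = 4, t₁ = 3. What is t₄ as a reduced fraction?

h(4) = 6, h(3) = -1. t₂ = 3 - (-1)·(3 - 4)/((-1) - 6) = 22/7.
h(3) = -1, h(22/7) = -6/49. t₃ = (22/7) - (-6/49)·((22/7) - 3)/((-6/49) - (-1)) = 136/43.
h(22/7) = -6/49, h(136/43) = 6/1849. t₄ = (136/43) - (6/1849)·((136/43) - (22/7))/((6/1849) - (-6/49)) = 3001/949.

3001/949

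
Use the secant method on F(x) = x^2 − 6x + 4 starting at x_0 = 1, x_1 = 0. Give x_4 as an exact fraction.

F(1) = −1, F(0) = 4. x_2 = 0 − 4·(0 − 1)/(4 − (−1)) = 4/5.
F(0) = 4, F(4/5) = −4/25. x_3 = (4/5) − (−4/25)·((4/5) − 0)/((−4/25) − 4) = 10/13.
F(4/5) = −4/25, F(10/13) = −4/169. x_4 = (10/13) − (−4/169)·((10/13) − (4/5))/((−4/169) − (−4/25)) = 55/72.

55/72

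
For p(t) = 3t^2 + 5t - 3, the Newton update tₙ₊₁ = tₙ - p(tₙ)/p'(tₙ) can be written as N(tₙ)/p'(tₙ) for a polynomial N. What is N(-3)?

p'(t) = 6t + 5.
N(t) = t·p'(t) - p(t) = t·(6t + 5) - (3t^2 + 5t - 3) = 3t^2 + 3.
N(-3) = 30.

30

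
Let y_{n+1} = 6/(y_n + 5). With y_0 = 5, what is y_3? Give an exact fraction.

y_1 = 6/(5 + 5) = 3/5.
y_2 = 6/(3/5 + 5) = 15/14.
y_3 = 6/(15/14 + 5) = 84/85.

84/85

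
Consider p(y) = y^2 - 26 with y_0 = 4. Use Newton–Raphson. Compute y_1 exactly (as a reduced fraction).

21/4

p'(y) = 2y.
p(4) = -10, p'(4) = 8, so y_1 = 4 - (-10)/8 = 21/4.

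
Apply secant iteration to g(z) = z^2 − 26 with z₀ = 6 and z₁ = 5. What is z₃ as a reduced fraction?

g(6) = 10, g(5) = −1. z₂ = 5 − (−1)·(5 − 6)/((−1) − 10) = 56/11.
g(5) = −1, g(56/11) = −10/121. z₃ = (56/11) − (−10/121)·((56/11) − 5)/((−10/121) − (−1)) = 566/111.

566/111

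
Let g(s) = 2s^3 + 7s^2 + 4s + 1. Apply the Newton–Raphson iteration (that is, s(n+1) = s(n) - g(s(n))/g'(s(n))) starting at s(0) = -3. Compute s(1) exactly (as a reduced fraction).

-23/8

g'(s) = 6s^2 + 14s + 4.
g(-3) = -2, g'(-3) = 16, so s(1) = (-3) - (-2)/16 = -23/8.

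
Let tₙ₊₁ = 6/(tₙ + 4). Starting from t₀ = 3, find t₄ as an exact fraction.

267/229

t₁ = 6/(3 + 4) = 6/7.
t₂ = 6/(6/7 + 4) = 21/17.
t₃ = 6/(21/17 + 4) = 102/89.
t₄ = 6/(102/89 + 4) = 267/229.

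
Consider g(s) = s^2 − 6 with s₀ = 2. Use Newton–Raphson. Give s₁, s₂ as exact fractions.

s₁ = 5/2, s₂ = 49/20

g'(s) = 2s.
g(2) = −2, g'(2) = 4, so s₁ = 2 − (−2)/4 = 5/2.
g(5/2) = 1/4, g'(5/2) = 5, so s₂ = (5/2) − (1/4)/5 = 49/20.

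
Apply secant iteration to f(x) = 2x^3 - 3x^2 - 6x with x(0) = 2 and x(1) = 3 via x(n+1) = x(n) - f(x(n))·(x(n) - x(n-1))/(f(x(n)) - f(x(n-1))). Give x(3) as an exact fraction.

5670/2179

f(2) = -8, f(3) = 9. x(2) = 3 - 9·(3 - 2)/(9 - (-8)) = 42/17.
f(3) = 9, f(42/17) = -14616/4913. x(3) = (42/17) - (-14616/4913)·((42/17) - 3)/((-14616/4913) - 9) = 5670/2179.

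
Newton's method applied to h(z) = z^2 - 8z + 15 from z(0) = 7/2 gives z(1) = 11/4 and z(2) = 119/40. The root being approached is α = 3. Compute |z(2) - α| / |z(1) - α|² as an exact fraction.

z(1) - α = 11/4 - 3 = -1/4, so |z(1) - α| = 1/4.
z(2) - α = 119/40 - 3 = -1/40, so |z(2) - α| = 1/40.
|z(1) - α|² = 1/16.
Ratio = (1/40) / (1/16) = 2/5.

2/5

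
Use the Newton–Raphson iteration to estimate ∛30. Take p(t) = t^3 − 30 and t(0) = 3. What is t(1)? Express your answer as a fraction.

p'(t) = 3t^2.
p(3) = −3, p'(3) = 27, so t(1) = 3 − (−3)/27 = 28/9.

28/9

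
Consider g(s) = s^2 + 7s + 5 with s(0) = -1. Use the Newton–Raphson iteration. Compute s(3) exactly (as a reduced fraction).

g'(s) = 2s + 7.
g(-1) = -1, g'(-1) = 5, so s(1) = (-1) - (-1)/5 = -4/5.
g(-4/5) = 1/25, g'(-4/5) = 27/5, so s(2) = (-4/5) - (1/25)/(27/5) = -109/135.
g(-109/135) = 1/18225, g'(-109/135) = 727/135, so s(3) = (-109/135) - (1/18225)/(727/135) = -79244/98145.

-79244/98145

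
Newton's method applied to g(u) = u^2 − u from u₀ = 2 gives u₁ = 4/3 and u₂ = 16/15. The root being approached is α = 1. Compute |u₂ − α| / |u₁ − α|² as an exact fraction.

u₁ − α = 4/3 − 1 = 1/3, so |u₁ − α| = 1/3.
u₂ − α = 16/15 − 1 = 1/15, so |u₂ − α| = 1/15.
|u₁ − α|² = 1/9.
Ratio = (1/15) / (1/9) = 3/5.

3/5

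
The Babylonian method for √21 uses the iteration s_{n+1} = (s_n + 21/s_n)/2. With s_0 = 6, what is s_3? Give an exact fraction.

970993/211888

s_1 = (6 + 21/6)/2 = 19/4.
s_2 = (19/4 + 21/(19/4))/2 = 697/152.
s_3 = (697/152 + 21/(697/152))/2 = 970993/211888.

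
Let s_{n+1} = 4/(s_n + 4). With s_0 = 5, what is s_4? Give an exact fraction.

49/59

s_1 = 4/(5 + 4) = 4/9.
s_2 = 4/(4/9 + 4) = 9/10.
s_3 = 4/(9/10 + 4) = 40/49.
s_4 = 4/(40/49 + 4) = 49/59.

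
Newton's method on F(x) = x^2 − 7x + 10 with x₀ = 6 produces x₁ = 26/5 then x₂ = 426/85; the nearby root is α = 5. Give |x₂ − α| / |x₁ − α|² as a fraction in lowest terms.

5/17

x₁ − α = 26/5 − 5 = 1/5, so |x₁ − α| = 1/5.
x₂ − α = 426/85 − 5 = 1/85, so |x₂ − α| = 1/85.
|x₁ − α|² = 1/25.
Ratio = (1/85) / (1/25) = 5/17.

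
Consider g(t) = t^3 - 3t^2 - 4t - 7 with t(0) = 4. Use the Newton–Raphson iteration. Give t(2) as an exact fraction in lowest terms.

g'(t) = 3t^2 - 6t - 4.
g(4) = -7, g'(4) = 20, so t(1) = 4 - (-7)/20 = 87/20.
g(87/20) = 9163/8000, g'(87/20) = 10667/400, so t(2) = (87/20) - (9163/8000)/(10667/400) = 459433/106670.

459433/106670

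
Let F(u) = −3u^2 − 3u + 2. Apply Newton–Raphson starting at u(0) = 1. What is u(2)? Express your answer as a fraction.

F'(u) = −6u − 3.
F(1) = −4, F'(1) = −9, so u(1) = 1 − (−4)/(−9) = 5/9.
F(5/9) = −16/27, F'(5/9) = −19/3, so u(2) = (5/9) − (−16/27)/(−19/3) = 79/171.

79/171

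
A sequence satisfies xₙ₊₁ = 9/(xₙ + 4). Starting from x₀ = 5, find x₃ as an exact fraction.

45/29

x₁ = 9/(5 + 4) = 1.
x₂ = 9/(1 + 4) = 9/5.
x₃ = 9/(9/5 + 4) = 45/29.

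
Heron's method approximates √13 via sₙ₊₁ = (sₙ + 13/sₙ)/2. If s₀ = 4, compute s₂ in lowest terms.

1673/464

s₁ = (4 + 13/4)/2 = 29/8.
s₂ = (29/8 + 13/(29/8))/2 = 1673/464.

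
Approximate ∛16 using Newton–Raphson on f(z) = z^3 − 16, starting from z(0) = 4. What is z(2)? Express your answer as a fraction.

70/27

f'(z) = 3z^2.
f(4) = 48, f'(4) = 48, so z(1) = 4 − 48/48 = 3.
f(3) = 11, f'(3) = 27, so z(2) = 3 − 11/27 = 70/27.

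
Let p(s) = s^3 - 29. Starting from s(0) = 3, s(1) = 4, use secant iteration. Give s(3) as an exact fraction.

157673/51397

p(3) = -2, p(4) = 35. s(2) = 4 - 35·(4 - 3)/(35 - (-2)) = 113/37.
p(4) = 35, p(113/37) = -26040/50653. s(3) = (113/37) - (-26040/50653)·((113/37) - 4)/((-26040/50653) - 35) = 157673/51397.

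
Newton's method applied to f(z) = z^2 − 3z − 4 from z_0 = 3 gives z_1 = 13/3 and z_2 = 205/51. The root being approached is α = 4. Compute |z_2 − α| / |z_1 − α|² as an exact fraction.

z_1 − α = 13/3 − 4 = 1/3, so |z_1 − α| = 1/3.
z_2 − α = 205/51 − 4 = 1/51, so |z_2 − α| = 1/51.
|z_1 − α|² = 1/9.
Ratio = (1/51) / (1/9) = 3/17.

3/17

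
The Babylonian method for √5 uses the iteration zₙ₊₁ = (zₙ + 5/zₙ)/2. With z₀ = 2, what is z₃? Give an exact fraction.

51841/23184

z₁ = (2 + 5/2)/2 = 9/4.
z₂ = (9/4 + 5/(9/4))/2 = 161/72.
z₃ = (161/72 + 5/(161/72))/2 = 51841/23184.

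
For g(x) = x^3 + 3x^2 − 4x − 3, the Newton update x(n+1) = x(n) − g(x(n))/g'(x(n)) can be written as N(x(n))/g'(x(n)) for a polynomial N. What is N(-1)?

g'(x) = 3x^2 + 6x − 4.
N(x) = x·g'(x) − g(x) = x·(3x^2 + 6x − 4) − (x^3 + 3x^2 − 4x − 3) = 2x^3 + 3x^2 + 3.
N(-1) = 4.

4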